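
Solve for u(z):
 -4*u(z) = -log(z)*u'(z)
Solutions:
 u(z) = C1*exp(4*li(z))


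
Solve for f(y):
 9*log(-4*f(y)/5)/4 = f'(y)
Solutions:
 -4*Integral(1/(log(-_y) - log(5) + 2*log(2)), (_y, f(y)))/9 = C1 - y


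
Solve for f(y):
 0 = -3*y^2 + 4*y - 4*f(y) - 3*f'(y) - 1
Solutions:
 f(y) = C1*exp(-4*y/3) - 3*y^2/4 + 17*y/8 - 59/32


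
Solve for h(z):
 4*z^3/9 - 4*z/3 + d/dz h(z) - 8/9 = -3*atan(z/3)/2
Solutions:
 h(z) = C1 - z^4/9 + 2*z^2/3 - 3*z*atan(z/3)/2 + 8*z/9 + 9*log(z^2 + 9)/4


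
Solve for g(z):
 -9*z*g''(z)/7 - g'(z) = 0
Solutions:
 g(z) = C1 + C2*z^(2/9)


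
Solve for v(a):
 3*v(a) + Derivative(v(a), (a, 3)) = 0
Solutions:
 v(a) = C3*exp(-3^(1/3)*a) + (C1*sin(3^(5/6)*a/2) + C2*cos(3^(5/6)*a/2))*exp(3^(1/3)*a/2)


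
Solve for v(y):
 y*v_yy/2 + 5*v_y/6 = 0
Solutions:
 v(y) = C1 + C2/y^(2/3)


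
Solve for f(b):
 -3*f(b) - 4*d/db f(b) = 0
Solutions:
 f(b) = C1*exp(-3*b/4)


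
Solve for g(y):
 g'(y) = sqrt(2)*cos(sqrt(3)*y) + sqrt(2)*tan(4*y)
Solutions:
 g(y) = C1 - sqrt(2)*log(cos(4*y))/4 + sqrt(6)*sin(sqrt(3)*y)/3


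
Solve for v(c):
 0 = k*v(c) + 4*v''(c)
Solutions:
 v(c) = C1*exp(-c*sqrt(-k)/2) + C2*exp(c*sqrt(-k)/2)


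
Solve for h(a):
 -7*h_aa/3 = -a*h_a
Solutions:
 h(a) = C1 + C2*erfi(sqrt(42)*a/14)


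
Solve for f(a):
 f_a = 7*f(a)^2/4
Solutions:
 f(a) = -4/(C1 + 7*a)


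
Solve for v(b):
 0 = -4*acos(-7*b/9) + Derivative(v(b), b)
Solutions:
 v(b) = C1 + 4*b*acos(-7*b/9) + 4*sqrt(81 - 49*b^2)/7


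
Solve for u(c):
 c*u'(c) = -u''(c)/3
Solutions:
 u(c) = C1 + C2*erf(sqrt(6)*c/2)


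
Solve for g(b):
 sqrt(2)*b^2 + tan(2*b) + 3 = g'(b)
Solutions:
 g(b) = C1 + sqrt(2)*b^3/3 + 3*b - log(cos(2*b))/2


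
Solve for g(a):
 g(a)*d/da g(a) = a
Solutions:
 g(a) = -sqrt(C1 + a^2)
 g(a) = sqrt(C1 + a^2)


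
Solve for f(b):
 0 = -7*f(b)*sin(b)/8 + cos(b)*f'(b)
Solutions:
 f(b) = C1/cos(b)^(7/8)


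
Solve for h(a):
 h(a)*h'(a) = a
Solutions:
 h(a) = -sqrt(C1 + a^2)
 h(a) = sqrt(C1 + a^2)


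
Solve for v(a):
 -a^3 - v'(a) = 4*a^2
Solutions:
 v(a) = C1 - a^4/4 - 4*a^3/3


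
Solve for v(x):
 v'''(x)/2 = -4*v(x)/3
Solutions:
 v(x) = C3*exp(-2*3^(2/3)*x/3) + (C1*sin(3^(1/6)*x) + C2*cos(3^(1/6)*x))*exp(3^(2/3)*x/3)


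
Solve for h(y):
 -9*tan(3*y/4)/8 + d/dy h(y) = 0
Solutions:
 h(y) = C1 - 3*log(cos(3*y/4))/2


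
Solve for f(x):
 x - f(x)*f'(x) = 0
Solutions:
 f(x) = -sqrt(C1 + x^2)
 f(x) = sqrt(C1 + x^2)


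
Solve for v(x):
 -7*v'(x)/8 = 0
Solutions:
 v(x) = C1


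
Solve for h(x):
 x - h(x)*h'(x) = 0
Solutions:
 h(x) = -sqrt(C1 + x^2)
 h(x) = sqrt(C1 + x^2)


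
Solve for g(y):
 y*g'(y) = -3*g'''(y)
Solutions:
 g(y) = C1 + Integral(C2*airyai(-3^(2/3)*y/3) + C3*airybi(-3^(2/3)*y/3), y)


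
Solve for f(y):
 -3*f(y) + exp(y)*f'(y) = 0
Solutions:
 f(y) = C1*exp(-3*exp(-y))


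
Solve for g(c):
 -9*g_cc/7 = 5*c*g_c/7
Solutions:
 g(c) = C1 + C2*erf(sqrt(10)*c/6)


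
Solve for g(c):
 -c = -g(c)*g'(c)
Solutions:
 g(c) = -sqrt(C1 + c^2)
 g(c) = sqrt(C1 + c^2)


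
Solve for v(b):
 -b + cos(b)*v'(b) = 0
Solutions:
 v(b) = C1 + Integral(b/cos(b), b)


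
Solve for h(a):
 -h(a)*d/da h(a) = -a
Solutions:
 h(a) = -sqrt(C1 + a^2)
 h(a) = sqrt(C1 + a^2)


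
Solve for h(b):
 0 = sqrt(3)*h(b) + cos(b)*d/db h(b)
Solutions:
 h(b) = C1*(sin(b) - 1)^(sqrt(3)/2)/(sin(b) + 1)^(sqrt(3)/2)


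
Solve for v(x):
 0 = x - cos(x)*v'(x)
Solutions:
 v(x) = C1 + Integral(x/cos(x), x)


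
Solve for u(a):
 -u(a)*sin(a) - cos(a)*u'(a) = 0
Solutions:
 u(a) = C1*cos(a)


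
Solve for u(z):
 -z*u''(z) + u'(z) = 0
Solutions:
 u(z) = C1 + C2*z^2


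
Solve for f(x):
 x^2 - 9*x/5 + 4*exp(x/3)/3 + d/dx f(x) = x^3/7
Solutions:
 f(x) = C1 + x^4/28 - x^3/3 + 9*x^2/10 - 4*exp(x/3)


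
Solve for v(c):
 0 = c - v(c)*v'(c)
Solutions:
 v(c) = -sqrt(C1 + c^2)
 v(c) = sqrt(C1 + c^2)


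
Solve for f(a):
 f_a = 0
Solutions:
 f(a) = C1


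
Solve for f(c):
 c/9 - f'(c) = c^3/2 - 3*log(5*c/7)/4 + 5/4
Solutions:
 f(c) = C1 - c^4/8 + c^2/18 + 3*c*log(c)/4 - 2*c - 3*c*log(7)/4 + 3*c*log(5)/4


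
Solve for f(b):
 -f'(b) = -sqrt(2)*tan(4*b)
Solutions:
 f(b) = C1 - sqrt(2)*log(cos(4*b))/4


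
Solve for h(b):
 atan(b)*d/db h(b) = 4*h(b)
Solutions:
 h(b) = C1*exp(4*Integral(1/atan(b), b))


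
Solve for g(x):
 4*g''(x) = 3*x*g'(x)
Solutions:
 g(x) = C1 + C2*erfi(sqrt(6)*x/4)


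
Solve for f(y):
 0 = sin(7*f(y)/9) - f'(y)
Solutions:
 -y + 9*log(cos(7*f(y)/9) - 1)/14 - 9*log(cos(7*f(y)/9) + 1)/14 = C1


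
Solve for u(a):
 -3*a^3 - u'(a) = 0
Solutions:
 u(a) = C1 - 3*a^4/4


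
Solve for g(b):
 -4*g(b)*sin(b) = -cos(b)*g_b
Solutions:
 g(b) = C1/cos(b)^4


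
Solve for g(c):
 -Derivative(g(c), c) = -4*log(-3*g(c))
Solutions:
 -Integral(1/(log(-_y) + log(3)), (_y, g(c)))/4 = C1 - c


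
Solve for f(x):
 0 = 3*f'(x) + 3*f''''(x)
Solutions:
 f(x) = C1 + C4*exp(-x) + (C2*sin(sqrt(3)*x/2) + C3*cos(sqrt(3)*x/2))*exp(x/2)


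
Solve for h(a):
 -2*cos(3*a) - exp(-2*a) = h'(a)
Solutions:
 h(a) = C1 - 2*sin(3*a)/3 + exp(-2*a)/2


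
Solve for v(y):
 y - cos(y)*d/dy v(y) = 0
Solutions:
 v(y) = C1 + Integral(y/cos(y), y)


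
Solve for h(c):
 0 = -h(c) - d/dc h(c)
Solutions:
 h(c) = C1*exp(-c)


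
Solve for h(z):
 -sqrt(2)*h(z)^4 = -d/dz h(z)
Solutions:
 h(z) = (-1/(C1 + 3*sqrt(2)*z))^(1/3)
 h(z) = (-1/(C1 + sqrt(2)*z))^(1/3)*(-3^(2/3) - 3*3^(1/6)*I)/6
 h(z) = (-1/(C1 + sqrt(2)*z))^(1/3)*(-3^(2/3) + 3*3^(1/6)*I)/6


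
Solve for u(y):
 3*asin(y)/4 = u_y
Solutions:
 u(y) = C1 + 3*y*asin(y)/4 + 3*sqrt(1 - y^2)/4


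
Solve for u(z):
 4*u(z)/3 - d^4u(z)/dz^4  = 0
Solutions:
 u(z) = C1*exp(-sqrt(2)*3^(3/4)*z/3) + C2*exp(sqrt(2)*3^(3/4)*z/3) + C3*sin(sqrt(2)*3^(3/4)*z/3) + C4*cos(sqrt(2)*3^(3/4)*z/3)


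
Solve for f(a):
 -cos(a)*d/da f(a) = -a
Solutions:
 f(a) = C1 + Integral(a/cos(a), a)


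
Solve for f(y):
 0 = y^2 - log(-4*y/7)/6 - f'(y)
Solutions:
 f(y) = C1 + y^3/3 - y*log(-y)/6 + y*(-2*log(2) + 1 + log(7))/6


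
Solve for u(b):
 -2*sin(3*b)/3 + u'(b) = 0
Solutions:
 u(b) = C1 - 2*cos(3*b)/9


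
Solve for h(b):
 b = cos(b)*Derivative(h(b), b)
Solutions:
 h(b) = C1 + Integral(b/cos(b), b)


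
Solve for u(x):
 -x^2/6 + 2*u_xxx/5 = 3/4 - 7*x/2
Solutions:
 u(x) = C1 + C2*x + C3*x^2 + x^5/144 - 35*x^4/96 + 5*x^3/16


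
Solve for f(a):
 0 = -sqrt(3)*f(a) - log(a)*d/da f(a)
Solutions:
 f(a) = C1*exp(-sqrt(3)*li(a))


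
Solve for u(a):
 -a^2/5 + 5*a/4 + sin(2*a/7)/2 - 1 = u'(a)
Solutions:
 u(a) = C1 - a^3/15 + 5*a^2/8 - a - 7*cos(2*a/7)/4


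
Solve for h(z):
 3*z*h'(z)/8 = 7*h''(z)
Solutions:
 h(z) = C1 + C2*erfi(sqrt(21)*z/28)


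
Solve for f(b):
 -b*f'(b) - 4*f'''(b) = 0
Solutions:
 f(b) = C1 + Integral(C2*airyai(-2^(1/3)*b/2) + C3*airybi(-2^(1/3)*b/2), b)


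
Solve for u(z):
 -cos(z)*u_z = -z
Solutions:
 u(z) = C1 + Integral(z/cos(z), z)


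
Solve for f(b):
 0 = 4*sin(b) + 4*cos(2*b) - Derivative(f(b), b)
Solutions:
 f(b) = C1 + 2*sin(2*b) - 4*cos(b)


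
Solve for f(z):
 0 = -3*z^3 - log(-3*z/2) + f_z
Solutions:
 f(z) = C1 + 3*z^4/4 + z*log(-z) + z*(-1 - log(2) + log(3))


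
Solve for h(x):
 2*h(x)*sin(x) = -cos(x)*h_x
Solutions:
 h(x) = C1*cos(x)^2


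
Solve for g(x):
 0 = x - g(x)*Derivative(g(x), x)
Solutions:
 g(x) = -sqrt(C1 + x^2)
 g(x) = sqrt(C1 + x^2)


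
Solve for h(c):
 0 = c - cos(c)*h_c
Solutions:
 h(c) = C1 + Integral(c/cos(c), c)


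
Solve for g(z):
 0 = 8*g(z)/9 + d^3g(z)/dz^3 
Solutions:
 g(z) = C3*exp(-2*3^(1/3)*z/3) + (C1*sin(3^(5/6)*z/3) + C2*cos(3^(5/6)*z/3))*exp(3^(1/3)*z/3)


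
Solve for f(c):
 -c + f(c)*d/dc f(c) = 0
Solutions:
 f(c) = -sqrt(C1 + c^2)
 f(c) = sqrt(C1 + c^2)


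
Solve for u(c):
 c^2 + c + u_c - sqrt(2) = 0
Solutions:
 u(c) = C1 - c^3/3 - c^2/2 + sqrt(2)*c


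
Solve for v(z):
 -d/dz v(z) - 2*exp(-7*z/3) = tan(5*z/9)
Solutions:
 v(z) = C1 - 9*log(tan(5*z/9)^2 + 1)/10 + 6*exp(-7*z/3)/7


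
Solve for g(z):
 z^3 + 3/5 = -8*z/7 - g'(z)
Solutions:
 g(z) = C1 - z^4/4 - 4*z^2/7 - 3*z/5


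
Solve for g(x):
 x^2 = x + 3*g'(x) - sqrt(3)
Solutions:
 g(x) = C1 + x^3/9 - x^2/6 + sqrt(3)*x/3


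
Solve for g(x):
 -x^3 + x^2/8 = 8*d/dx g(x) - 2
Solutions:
 g(x) = C1 - x^4/32 + x^3/192 + x/4


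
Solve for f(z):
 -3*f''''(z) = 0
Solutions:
 f(z) = C1 + C2*z + C3*z^2 + C4*z^3


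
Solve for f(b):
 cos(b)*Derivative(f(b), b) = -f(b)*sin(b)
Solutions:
 f(b) = C1*cos(b)


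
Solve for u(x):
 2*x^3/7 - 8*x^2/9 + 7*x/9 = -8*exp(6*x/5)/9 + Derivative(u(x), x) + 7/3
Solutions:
 u(x) = C1 + x^4/14 - 8*x^3/27 + 7*x^2/18 - 7*x/3 + 20*exp(6*x/5)/27


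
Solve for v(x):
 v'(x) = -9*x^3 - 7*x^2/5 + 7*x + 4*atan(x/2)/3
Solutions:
 v(x) = C1 - 9*x^4/4 - 7*x^3/15 + 7*x^2/2 + 4*x*atan(x/2)/3 - 4*log(x^2 + 4)/3


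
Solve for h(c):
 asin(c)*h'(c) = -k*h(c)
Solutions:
 h(c) = C1*exp(-k*Integral(1/asin(c), c))


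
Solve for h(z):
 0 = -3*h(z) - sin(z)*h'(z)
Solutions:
 h(z) = C1*(cos(z) + 1)^(3/2)/(cos(z) - 1)^(3/2)


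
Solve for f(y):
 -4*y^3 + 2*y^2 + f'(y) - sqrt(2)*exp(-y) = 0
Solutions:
 f(y) = C1 + y^4 - 2*y^3/3 - sqrt(2)*exp(-y)


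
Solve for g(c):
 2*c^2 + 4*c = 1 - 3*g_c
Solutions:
 g(c) = C1 - 2*c^3/9 - 2*c^2/3 + c/3


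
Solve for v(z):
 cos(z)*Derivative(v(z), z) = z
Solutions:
 v(z) = C1 + Integral(z/cos(z), z)


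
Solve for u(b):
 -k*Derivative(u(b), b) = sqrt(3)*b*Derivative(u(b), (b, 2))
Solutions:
 u(b) = C1 + b^(-sqrt(3)*re(k)/3 + 1)*(C2*sin(sqrt(3)*log(b)*Abs(im(k))/3) + C3*cos(sqrt(3)*log(b)*im(k)/3))


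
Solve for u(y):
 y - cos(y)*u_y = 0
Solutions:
 u(y) = C1 + Integral(y/cos(y), y)


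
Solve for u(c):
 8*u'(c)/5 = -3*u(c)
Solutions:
 u(c) = C1*exp(-15*c/8)


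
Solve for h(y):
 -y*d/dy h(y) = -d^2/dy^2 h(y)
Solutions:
 h(y) = C1 + C2*erfi(sqrt(2)*y/2)


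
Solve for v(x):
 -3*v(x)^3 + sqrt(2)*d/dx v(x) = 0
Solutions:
 v(x) = -sqrt(-1/(C1 + 3*sqrt(2)*x))
 v(x) = sqrt(-1/(C1 + 3*sqrt(2)*x))


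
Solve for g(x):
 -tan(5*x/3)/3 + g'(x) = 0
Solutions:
 g(x) = C1 - log(cos(5*x/3))/5


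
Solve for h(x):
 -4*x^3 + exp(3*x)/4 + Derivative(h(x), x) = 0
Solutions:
 h(x) = C1 + x^4 - exp(3*x)/12


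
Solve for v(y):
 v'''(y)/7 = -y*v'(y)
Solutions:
 v(y) = C1 + Integral(C2*airyai(-7^(1/3)*y) + C3*airybi(-7^(1/3)*y), y)


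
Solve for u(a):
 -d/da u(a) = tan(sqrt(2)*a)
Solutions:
 u(a) = C1 + sqrt(2)*log(cos(sqrt(2)*a))/2


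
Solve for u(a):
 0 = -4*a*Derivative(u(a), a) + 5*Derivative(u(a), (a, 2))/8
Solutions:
 u(a) = C1 + C2*erfi(4*sqrt(5)*a/5)


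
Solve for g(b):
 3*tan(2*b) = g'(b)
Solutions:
 g(b) = C1 - 3*log(cos(2*b))/2


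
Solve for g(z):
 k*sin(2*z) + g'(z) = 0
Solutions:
 g(z) = C1 + k*cos(2*z)/2


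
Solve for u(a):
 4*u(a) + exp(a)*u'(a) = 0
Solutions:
 u(a) = C1*exp(4*exp(-a))


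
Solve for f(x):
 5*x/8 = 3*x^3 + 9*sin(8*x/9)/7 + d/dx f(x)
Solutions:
 f(x) = C1 - 3*x^4/4 + 5*x^2/16 + 81*cos(8*x/9)/56


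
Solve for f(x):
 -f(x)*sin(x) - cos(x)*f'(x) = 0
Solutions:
 f(x) = C1*cos(x)


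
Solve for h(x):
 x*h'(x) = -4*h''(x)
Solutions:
 h(x) = C1 + C2*erf(sqrt(2)*x/4)


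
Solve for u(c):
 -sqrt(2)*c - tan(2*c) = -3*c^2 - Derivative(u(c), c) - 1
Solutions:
 u(c) = C1 - c^3 + sqrt(2)*c^2/2 - c - log(cos(2*c))/2


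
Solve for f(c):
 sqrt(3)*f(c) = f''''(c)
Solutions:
 f(c) = C1*exp(-3^(1/8)*c) + C2*exp(3^(1/8)*c) + C3*sin(3^(1/8)*c) + C4*cos(3^(1/8)*c)


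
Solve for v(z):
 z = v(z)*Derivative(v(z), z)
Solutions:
 v(z) = -sqrt(C1 + z^2)
 v(z) = sqrt(C1 + z^2)


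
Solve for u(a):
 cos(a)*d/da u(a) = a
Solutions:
 u(a) = C1 + Integral(a/cos(a), a)


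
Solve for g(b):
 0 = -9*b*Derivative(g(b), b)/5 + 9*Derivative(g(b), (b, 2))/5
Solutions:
 g(b) = C1 + C2*erfi(sqrt(2)*b/2)


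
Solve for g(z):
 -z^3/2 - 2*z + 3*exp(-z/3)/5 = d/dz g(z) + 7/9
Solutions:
 g(z) = C1 - z^4/8 - z^2 - 7*z/9 - 9*exp(-z/3)/5


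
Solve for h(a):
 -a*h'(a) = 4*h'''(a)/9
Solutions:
 h(a) = C1 + Integral(C2*airyai(-2^(1/3)*3^(2/3)*a/2) + C3*airybi(-2^(1/3)*3^(2/3)*a/2), a)


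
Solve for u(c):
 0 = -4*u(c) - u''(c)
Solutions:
 u(c) = C1*sin(2*c) + C2*cos(2*c)


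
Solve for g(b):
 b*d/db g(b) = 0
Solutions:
 g(b) = C1


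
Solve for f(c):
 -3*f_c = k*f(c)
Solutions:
 f(c) = C1*exp(-c*k/3)


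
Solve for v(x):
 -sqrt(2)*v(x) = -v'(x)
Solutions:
 v(x) = C1*exp(sqrt(2)*x)


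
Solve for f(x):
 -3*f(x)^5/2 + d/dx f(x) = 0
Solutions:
 f(x) = -(-1/(C1 + 6*x))^(1/4)
 f(x) = (-1/(C1 + 6*x))^(1/4)
 f(x) = -I*(-1/(C1 + 6*x))^(1/4)
 f(x) = I*(-1/(C1 + 6*x))^(1/4)


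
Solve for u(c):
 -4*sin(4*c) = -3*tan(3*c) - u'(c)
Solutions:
 u(c) = C1 + log(cos(3*c)) - cos(4*c)


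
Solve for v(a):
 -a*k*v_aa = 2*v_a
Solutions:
 v(a) = C1 + a^(((re(k) - 2)*re(k) + im(k)^2)/(re(k)^2 + im(k)^2))*(C2*sin(2*log(a)*Abs(im(k))/(re(k)^2 + im(k)^2)) + C3*cos(2*log(a)*im(k)/(re(k)^2 + im(k)^2)))


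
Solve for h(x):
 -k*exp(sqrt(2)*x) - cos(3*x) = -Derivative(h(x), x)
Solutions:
 h(x) = C1 + sqrt(2)*k*exp(sqrt(2)*x)/2 + sin(3*x)/3


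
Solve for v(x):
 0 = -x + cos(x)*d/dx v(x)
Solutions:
 v(x) = C1 + Integral(x/cos(x), x)


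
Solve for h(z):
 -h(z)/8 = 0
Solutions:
 h(z) = 0


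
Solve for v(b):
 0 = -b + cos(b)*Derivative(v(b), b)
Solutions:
 v(b) = C1 + Integral(b/cos(b), b)


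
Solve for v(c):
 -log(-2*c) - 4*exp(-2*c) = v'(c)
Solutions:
 v(c) = C1 - c*log(-c) + c*(1 - log(2)) + 2*exp(-2*c)


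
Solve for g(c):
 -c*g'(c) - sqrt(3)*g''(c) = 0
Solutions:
 g(c) = C1 + C2*erf(sqrt(2)*3^(3/4)*c/6)


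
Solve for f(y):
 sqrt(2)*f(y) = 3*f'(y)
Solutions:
 f(y) = C1*exp(sqrt(2)*y/3)


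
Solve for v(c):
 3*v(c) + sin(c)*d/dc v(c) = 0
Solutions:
 v(c) = C1*(cos(c) + 1)^(3/2)/(cos(c) - 1)^(3/2)


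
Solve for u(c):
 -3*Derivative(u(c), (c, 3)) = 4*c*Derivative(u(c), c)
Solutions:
 u(c) = C1 + Integral(C2*airyai(-6^(2/3)*c/3) + C3*airybi(-6^(2/3)*c/3), c)


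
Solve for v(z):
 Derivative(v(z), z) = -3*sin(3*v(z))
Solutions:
 v(z) = -acos((-C1 - exp(18*z))/(C1 - exp(18*z)))/3 + 2*pi/3
 v(z) = acos((-C1 - exp(18*z))/(C1 - exp(18*z)))/3


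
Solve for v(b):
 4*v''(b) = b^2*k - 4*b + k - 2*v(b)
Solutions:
 v(b) = C1*sin(sqrt(2)*b/2) + C2*cos(sqrt(2)*b/2) + b^2*k/2 - 2*b - 3*k/2


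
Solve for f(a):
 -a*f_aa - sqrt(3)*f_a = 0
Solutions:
 f(a) = C1 + C2*a^(1 - sqrt(3))


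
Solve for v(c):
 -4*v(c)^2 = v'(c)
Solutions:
 v(c) = 1/(C1 + 4*c)


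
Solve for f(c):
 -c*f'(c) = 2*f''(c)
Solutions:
 f(c) = C1 + C2*erf(c/2)


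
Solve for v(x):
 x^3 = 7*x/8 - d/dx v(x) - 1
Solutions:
 v(x) = C1 - x^4/4 + 7*x^2/16 - x


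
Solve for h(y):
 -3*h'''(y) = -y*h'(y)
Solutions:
 h(y) = C1 + Integral(C2*airyai(3^(2/3)*y/3) + C3*airybi(3^(2/3)*y/3), y)


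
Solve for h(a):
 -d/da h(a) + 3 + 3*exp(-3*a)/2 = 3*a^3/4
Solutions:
 h(a) = C1 - 3*a^4/16 + 3*a - exp(-3*a)/2


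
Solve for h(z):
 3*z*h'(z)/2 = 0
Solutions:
 h(z) = C1


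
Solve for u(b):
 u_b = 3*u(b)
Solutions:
 u(b) = C1*exp(3*b)


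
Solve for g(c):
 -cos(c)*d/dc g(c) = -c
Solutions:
 g(c) = C1 + Integral(c/cos(c), c)


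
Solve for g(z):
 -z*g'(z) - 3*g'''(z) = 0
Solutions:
 g(z) = C1 + Integral(C2*airyai(-3^(2/3)*z/3) + C3*airybi(-3^(2/3)*z/3), z)


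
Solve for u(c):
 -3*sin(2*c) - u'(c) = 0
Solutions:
 u(c) = C1 + 3*cos(2*c)/2


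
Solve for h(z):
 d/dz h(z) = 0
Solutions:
 h(z) = C1


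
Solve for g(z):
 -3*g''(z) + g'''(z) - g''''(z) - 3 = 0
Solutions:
 g(z) = C1 + C2*z - z^2/2 + (C3*sin(sqrt(11)*z/2) + C4*cos(sqrt(11)*z/2))*exp(z/2)


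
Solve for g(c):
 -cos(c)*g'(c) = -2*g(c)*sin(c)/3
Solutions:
 g(c) = C1/cos(c)^(2/3)


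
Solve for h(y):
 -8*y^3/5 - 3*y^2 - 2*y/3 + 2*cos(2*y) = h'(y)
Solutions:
 h(y) = C1 - 2*y^4/5 - y^3 - y^2/3 + sin(2*y)


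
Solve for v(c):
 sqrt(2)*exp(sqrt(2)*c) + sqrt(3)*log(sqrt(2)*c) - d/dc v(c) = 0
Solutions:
 v(c) = C1 + sqrt(3)*c*log(c) + sqrt(3)*c*(-1 + log(2)/2) + exp(sqrt(2)*c)


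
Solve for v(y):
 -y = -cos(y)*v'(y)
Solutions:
 v(y) = C1 + Integral(y/cos(y), y)


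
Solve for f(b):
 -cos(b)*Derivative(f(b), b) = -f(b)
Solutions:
 f(b) = C1*sqrt(sin(b) + 1)/sqrt(sin(b) - 1)


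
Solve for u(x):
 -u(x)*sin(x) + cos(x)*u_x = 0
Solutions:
 u(x) = C1/cos(x)


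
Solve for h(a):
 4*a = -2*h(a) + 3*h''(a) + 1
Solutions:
 h(a) = C1*exp(-sqrt(6)*a/3) + C2*exp(sqrt(6)*a/3) - 2*a + 1/2


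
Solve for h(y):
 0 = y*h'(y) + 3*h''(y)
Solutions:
 h(y) = C1 + C2*erf(sqrt(6)*y/6)


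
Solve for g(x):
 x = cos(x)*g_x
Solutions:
 g(x) = C1 + Integral(x/cos(x), x)


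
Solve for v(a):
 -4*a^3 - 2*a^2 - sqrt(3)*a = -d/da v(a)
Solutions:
 v(a) = C1 + a^4 + 2*a^3/3 + sqrt(3)*a^2/2


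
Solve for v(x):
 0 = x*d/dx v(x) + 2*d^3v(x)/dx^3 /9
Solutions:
 v(x) = C1 + Integral(C2*airyai(-6^(2/3)*x/2) + C3*airybi(-6^(2/3)*x/2), x)


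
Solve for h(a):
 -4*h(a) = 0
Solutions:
 h(a) = 0


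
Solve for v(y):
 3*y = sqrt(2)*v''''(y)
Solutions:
 v(y) = C1 + C2*y + C3*y^2 + C4*y^3 + sqrt(2)*y^5/80


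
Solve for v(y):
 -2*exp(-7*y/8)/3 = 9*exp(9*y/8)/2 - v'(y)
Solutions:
 v(y) = C1 + 4*exp(9*y/8) - 16*exp(-7*y/8)/21


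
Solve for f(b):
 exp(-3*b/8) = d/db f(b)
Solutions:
 f(b) = C1 - 8*exp(-3*b/8)/3


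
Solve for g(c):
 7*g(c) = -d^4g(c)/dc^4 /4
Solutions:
 g(c) = (C1*sin(7^(1/4)*c) + C2*cos(7^(1/4)*c))*exp(-7^(1/4)*c) + (C3*sin(7^(1/4)*c) + C4*cos(7^(1/4)*c))*exp(7^(1/4)*c)


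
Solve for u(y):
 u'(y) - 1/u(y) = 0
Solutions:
 u(y) = -sqrt(C1 + 2*y)
 u(y) = sqrt(C1 + 2*y)


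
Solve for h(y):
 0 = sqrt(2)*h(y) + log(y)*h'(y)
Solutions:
 h(y) = C1*exp(-sqrt(2)*li(y))


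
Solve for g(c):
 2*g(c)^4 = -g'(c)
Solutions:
 g(c) = (-3^(2/3) - 3*3^(1/6)*I)*(1/(C1 + 2*c))^(1/3)/6
 g(c) = (-3^(2/3) + 3*3^(1/6)*I)*(1/(C1 + 2*c))^(1/3)/6
 g(c) = (1/(C1 + 6*c))^(1/3)


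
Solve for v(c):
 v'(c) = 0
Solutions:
 v(c) = C1


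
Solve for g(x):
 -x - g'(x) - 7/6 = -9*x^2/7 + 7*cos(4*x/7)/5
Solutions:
 g(x) = C1 + 3*x^3/7 - x^2/2 - 7*x/6 - 49*sin(4*x/7)/20


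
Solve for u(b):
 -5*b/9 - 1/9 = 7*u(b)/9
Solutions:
 u(b) = -5*b/7 - 1/7


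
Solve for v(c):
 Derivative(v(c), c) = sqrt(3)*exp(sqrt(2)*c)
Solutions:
 v(c) = C1 + sqrt(6)*exp(sqrt(2)*c)/2


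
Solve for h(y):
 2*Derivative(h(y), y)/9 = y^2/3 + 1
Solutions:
 h(y) = C1 + y^3/2 + 9*y/2


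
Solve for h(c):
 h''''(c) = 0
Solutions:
 h(c) = C1 + C2*c + C3*c^2 + C4*c^3


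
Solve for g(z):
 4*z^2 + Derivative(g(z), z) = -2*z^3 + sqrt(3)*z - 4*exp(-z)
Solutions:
 g(z) = C1 - z^4/2 - 4*z^3/3 + sqrt(3)*z^2/2 + 4*exp(-z)


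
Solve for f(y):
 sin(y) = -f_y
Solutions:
 f(y) = C1 + cos(y)


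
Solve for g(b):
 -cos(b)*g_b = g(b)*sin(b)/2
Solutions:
 g(b) = C1*sqrt(cos(b))


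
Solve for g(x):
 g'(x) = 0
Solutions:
 g(x) = C1


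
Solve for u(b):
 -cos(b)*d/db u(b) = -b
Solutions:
 u(b) = C1 + Integral(b/cos(b), b)


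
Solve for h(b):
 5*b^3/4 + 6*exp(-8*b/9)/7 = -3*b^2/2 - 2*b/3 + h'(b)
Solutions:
 h(b) = C1 + 5*b^4/16 + b^3/2 + b^2/3 - 27*exp(-8*b/9)/28


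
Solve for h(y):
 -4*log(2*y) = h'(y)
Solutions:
 h(y) = C1 - 4*y*log(y) - y*log(16) + 4*y


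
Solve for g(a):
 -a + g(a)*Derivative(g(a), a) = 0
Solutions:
 g(a) = -sqrt(C1 + a^2)
 g(a) = sqrt(C1 + a^2)


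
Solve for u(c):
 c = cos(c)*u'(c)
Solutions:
 u(c) = C1 + Integral(c/cos(c), c)


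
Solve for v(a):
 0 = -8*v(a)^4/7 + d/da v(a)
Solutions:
 v(a) = 7^(1/3)*(-1/(C1 + 24*a))^(1/3)
 v(a) = 7^(1/3)*(-1/(C1 + 8*a))^(1/3)*(-3^(2/3) - 3*3^(1/6)*I)/6
 v(a) = 7^(1/3)*(-1/(C1 + 8*a))^(1/3)*(-3^(2/3) + 3*3^(1/6)*I)/6


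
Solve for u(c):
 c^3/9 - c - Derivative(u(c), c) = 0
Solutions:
 u(c) = C1 + c^4/36 - c^2/2


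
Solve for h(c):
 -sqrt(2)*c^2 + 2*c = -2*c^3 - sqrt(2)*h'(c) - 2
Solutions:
 h(c) = C1 - sqrt(2)*c^4/4 + c^3/3 - sqrt(2)*c^2/2 - sqrt(2)*c


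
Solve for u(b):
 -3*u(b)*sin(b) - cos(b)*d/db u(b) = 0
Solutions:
 u(b) = C1*cos(b)^3


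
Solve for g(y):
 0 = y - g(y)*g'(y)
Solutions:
 g(y) = -sqrt(C1 + y^2)
 g(y) = sqrt(C1 + y^2)


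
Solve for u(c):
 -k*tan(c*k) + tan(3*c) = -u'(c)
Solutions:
 u(c) = C1 + k*Piecewise((-log(cos(c*k))/k, Ne(k, 0)), (0, True)) + log(cos(3*c))/3


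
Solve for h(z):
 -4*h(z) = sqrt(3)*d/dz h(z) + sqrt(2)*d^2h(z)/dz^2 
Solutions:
 h(z) = (C1*sin(sqrt(2)*z*sqrt(-3 + 16*sqrt(2))/4) + C2*cos(sqrt(2)*z*sqrt(-3 + 16*sqrt(2))/4))*exp(-sqrt(6)*z/4)


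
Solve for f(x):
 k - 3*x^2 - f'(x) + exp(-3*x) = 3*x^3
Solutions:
 f(x) = C1 + k*x - 3*x^4/4 - x^3 - exp(-3*x)/3


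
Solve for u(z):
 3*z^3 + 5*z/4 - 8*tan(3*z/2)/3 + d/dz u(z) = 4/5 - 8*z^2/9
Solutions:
 u(z) = C1 - 3*z^4/4 - 8*z^3/27 - 5*z^2/8 + 4*z/5 - 16*log(cos(3*z/2))/9


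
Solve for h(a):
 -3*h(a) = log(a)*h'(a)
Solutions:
 h(a) = C1*exp(-3*li(a))


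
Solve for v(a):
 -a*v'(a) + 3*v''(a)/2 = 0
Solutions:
 v(a) = C1 + C2*erfi(sqrt(3)*a/3)


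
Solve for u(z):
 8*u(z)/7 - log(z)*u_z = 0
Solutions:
 u(z) = C1*exp(8*li(z)/7)


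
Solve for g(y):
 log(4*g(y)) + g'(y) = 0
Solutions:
 Integral(1/(log(_y) + 2*log(2)), (_y, g(y))) = C1 - y


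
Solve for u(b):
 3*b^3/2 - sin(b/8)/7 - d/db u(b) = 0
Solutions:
 u(b) = C1 + 3*b^4/8 + 8*cos(b/8)/7


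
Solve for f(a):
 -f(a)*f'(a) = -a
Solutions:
 f(a) = -sqrt(C1 + a^2)
 f(a) = sqrt(C1 + a^2)


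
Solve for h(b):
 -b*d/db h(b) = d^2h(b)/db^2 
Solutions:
 h(b) = C1 + C2*erf(sqrt(2)*b/2)


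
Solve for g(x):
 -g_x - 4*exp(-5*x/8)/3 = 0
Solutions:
 g(x) = C1 + 32*exp(-5*x/8)/15


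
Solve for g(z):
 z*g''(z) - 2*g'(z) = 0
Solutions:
 g(z) = C1 + C2*z^3


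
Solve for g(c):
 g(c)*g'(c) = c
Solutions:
 g(c) = -sqrt(C1 + c^2)
 g(c) = sqrt(C1 + c^2)


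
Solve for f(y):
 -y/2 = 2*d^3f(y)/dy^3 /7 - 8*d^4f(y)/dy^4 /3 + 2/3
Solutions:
 f(y) = C1 + C2*y + C3*y^2 + C4*exp(3*y/28) - 7*y^4/96 - 28*y^3/9


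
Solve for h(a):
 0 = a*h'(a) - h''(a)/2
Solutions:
 h(a) = C1 + C2*erfi(a)


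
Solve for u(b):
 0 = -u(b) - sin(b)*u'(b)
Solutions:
 u(b) = C1*sqrt(cos(b) + 1)/sqrt(cos(b) - 1)


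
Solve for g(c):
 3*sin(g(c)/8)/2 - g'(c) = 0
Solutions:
 -3*c/2 + 4*log(cos(g(c)/8) - 1) - 4*log(cos(g(c)/8) + 1) = C1


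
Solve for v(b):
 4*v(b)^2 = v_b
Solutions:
 v(b) = -1/(C1 + 4*b)


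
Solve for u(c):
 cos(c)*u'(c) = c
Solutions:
 u(c) = C1 + Integral(c/cos(c), c)


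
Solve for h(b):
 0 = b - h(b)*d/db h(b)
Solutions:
 h(b) = -sqrt(C1 + b^2)
 h(b) = sqrt(C1 + b^2)


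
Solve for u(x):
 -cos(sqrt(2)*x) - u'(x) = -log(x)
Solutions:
 u(x) = C1 + x*log(x) - x - sqrt(2)*sin(sqrt(2)*x)/2


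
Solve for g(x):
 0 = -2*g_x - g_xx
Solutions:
 g(x) = C1 + C2*exp(-2*x)


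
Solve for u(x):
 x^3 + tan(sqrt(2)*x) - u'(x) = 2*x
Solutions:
 u(x) = C1 + x^4/4 - x^2 - sqrt(2)*log(cos(sqrt(2)*x))/2


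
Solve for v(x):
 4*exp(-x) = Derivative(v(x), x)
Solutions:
 v(x) = C1 - 4*exp(-x)


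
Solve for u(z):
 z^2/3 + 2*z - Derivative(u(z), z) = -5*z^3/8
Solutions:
 u(z) = C1 + 5*z^4/32 + z^3/9 + z^2


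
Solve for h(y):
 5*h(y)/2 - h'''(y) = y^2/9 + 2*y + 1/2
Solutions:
 h(y) = C3*exp(2^(2/3)*5^(1/3)*y/2) + 2*y^2/45 + 4*y/5 + (C1*sin(2^(2/3)*sqrt(3)*5^(1/3)*y/4) + C2*cos(2^(2/3)*sqrt(3)*5^(1/3)*y/4))*exp(-2^(2/3)*5^(1/3)*y/4) + 1/5


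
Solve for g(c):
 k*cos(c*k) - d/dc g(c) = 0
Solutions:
 g(c) = C1 + sin(c*k)


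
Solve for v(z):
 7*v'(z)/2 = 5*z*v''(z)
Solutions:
 v(z) = C1 + C2*z^(17/10)


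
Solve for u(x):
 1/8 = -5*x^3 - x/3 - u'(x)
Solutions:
 u(x) = C1 - 5*x^4/4 - x^2/6 - x/8


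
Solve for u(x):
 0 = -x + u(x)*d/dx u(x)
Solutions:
 u(x) = -sqrt(C1 + x^2)
 u(x) = sqrt(C1 + x^2)


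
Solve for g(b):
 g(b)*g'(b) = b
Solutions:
 g(b) = -sqrt(C1 + b^2)
 g(b) = sqrt(C1 + b^2)


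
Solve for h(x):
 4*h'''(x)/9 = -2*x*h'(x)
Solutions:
 h(x) = C1 + Integral(C2*airyai(-6^(2/3)*x/2) + C3*airybi(-6^(2/3)*x/2), x)


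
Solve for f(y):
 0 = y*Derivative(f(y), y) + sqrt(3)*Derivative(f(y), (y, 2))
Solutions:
 f(y) = C1 + C2*erf(sqrt(2)*3^(3/4)*y/6)


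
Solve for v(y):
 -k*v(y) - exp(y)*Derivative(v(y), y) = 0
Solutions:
 v(y) = C1*exp(k*exp(-y))


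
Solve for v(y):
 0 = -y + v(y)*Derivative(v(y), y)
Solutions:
 v(y) = -sqrt(C1 + y^2)
 v(y) = sqrt(C1 + y^2)


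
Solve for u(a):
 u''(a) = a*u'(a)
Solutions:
 u(a) = C1 + C2*erfi(sqrt(2)*a/2)


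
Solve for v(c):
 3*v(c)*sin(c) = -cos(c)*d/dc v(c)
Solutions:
 v(c) = C1*cos(c)^3


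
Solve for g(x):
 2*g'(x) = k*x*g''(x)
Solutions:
 g(x) = C1 + x^(((re(k) + 2)*re(k) + im(k)^2)/(re(k)^2 + im(k)^2))*(C2*sin(2*log(x)*Abs(im(k))/(re(k)^2 + im(k)^2)) + C3*cos(2*log(x)*im(k)/(re(k)^2 + im(k)^2)))


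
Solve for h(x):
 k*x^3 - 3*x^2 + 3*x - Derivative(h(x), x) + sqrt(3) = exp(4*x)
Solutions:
 h(x) = C1 + k*x^4/4 - x^3 + 3*x^2/2 + sqrt(3)*x - exp(4*x)/4


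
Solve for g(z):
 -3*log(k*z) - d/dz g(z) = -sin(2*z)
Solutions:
 g(z) = C1 - 3*z*log(k*z) + 3*z - cos(2*z)/2


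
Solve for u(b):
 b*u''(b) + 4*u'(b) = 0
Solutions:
 u(b) = C1 + C2/b^3


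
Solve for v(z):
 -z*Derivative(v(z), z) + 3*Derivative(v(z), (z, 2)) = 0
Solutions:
 v(z) = C1 + C2*erfi(sqrt(6)*z/6)


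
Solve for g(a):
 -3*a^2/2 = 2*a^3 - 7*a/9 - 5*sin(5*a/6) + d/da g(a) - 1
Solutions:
 g(a) = C1 - a^4/2 - a^3/2 + 7*a^2/18 + a - 6*cos(5*a/6)


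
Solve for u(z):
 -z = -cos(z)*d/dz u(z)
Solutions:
 u(z) = C1 + Integral(z/cos(z), z)


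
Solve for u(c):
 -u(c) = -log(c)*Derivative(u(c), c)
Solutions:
 u(c) = C1*exp(li(c))


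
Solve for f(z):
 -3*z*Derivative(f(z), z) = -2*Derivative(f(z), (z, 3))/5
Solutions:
 f(z) = C1 + Integral(C2*airyai(15^(1/3)*2^(2/3)*z/2) + C3*airybi(15^(1/3)*2^(2/3)*z/2), z)


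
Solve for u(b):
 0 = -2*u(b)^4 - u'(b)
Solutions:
 u(b) = (-3^(2/3) - 3*3^(1/6)*I)*(1/(C1 + 2*b))^(1/3)/6
 u(b) = (-3^(2/3) + 3*3^(1/6)*I)*(1/(C1 + 2*b))^(1/3)/6
 u(b) = (1/(C1 + 6*b))^(1/3)


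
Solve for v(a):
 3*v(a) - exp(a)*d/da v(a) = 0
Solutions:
 v(a) = C1*exp(-3*exp(-a))


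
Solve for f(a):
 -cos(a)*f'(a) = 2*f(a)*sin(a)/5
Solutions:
 f(a) = C1*cos(a)^(2/5)


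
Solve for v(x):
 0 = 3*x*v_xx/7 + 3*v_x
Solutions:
 v(x) = C1 + C2/x^6


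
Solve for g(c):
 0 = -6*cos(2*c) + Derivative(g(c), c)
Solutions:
 g(c) = C1 + 3*sin(2*c)


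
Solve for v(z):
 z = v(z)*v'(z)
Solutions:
 v(z) = -sqrt(C1 + z^2)
 v(z) = sqrt(C1 + z^2)


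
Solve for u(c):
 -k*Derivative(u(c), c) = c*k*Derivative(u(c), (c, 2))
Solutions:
 u(c) = C1 + C2*log(c)


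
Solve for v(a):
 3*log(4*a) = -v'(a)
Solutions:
 v(a) = C1 - 3*a*log(a) - a*log(64) + 3*a


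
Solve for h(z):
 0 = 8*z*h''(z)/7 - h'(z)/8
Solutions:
 h(z) = C1 + C2*z^(71/64)


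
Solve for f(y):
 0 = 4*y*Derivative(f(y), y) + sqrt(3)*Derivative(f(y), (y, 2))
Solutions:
 f(y) = C1 + C2*erf(sqrt(2)*3^(3/4)*y/3)


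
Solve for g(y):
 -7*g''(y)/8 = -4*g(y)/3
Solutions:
 g(y) = C1*exp(-4*sqrt(42)*y/21) + C2*exp(4*sqrt(42)*y/21)


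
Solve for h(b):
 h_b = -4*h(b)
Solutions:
 h(b) = C1*exp(-4*b)


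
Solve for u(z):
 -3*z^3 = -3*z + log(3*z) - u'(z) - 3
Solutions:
 u(z) = C1 + 3*z^4/4 - 3*z^2/2 + z*log(z) - 4*z + z*log(3)


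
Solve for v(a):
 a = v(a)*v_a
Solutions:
 v(a) = -sqrt(C1 + a^2)
 v(a) = sqrt(C1 + a^2)


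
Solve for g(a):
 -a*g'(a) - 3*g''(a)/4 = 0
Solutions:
 g(a) = C1 + C2*erf(sqrt(6)*a/3)


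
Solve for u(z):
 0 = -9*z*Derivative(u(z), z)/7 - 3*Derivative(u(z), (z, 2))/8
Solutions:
 u(z) = C1 + C2*erf(2*sqrt(21)*z/7)


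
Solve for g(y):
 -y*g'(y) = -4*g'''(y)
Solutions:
 g(y) = C1 + Integral(C2*airyai(2^(1/3)*y/2) + C3*airybi(2^(1/3)*y/2), y)


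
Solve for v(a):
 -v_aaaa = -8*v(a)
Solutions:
 v(a) = C1*exp(-2^(3/4)*a) + C2*exp(2^(3/4)*a) + C3*sin(2^(3/4)*a) + C4*cos(2^(3/4)*a)


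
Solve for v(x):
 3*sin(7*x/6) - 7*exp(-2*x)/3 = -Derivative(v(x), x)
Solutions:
 v(x) = C1 + 18*cos(7*x/6)/7 - 7*exp(-2*x)/6


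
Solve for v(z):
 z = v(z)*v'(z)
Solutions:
 v(z) = -sqrt(C1 + z^2)
 v(z) = sqrt(C1 + z^2)


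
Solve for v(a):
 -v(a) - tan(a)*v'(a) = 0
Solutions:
 v(a) = C1/sin(a)


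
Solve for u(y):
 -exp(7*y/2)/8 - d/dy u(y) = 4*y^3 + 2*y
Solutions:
 u(y) = C1 - y^4 - y^2 - exp(7*y/2)/28


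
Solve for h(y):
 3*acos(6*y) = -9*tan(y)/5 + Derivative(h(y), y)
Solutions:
 h(y) = C1 + 3*y*acos(6*y) - sqrt(1 - 36*y^2)/2 - 9*log(cos(y))/5


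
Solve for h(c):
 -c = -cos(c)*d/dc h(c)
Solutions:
 h(c) = C1 + Integral(c/cos(c), c)


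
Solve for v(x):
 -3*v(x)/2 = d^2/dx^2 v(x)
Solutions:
 v(x) = C1*sin(sqrt(6)*x/2) + C2*cos(sqrt(6)*x/2)


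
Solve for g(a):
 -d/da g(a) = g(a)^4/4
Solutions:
 g(a) = 2^(2/3)*(1/(C1 + 3*a))^(1/3)
 g(a) = (-6^(2/3) - 3*2^(2/3)*3^(1/6)*I)*(1/(C1 + a))^(1/3)/6
 g(a) = (-6^(2/3) + 3*2^(2/3)*3^(1/6)*I)*(1/(C1 + a))^(1/3)/6


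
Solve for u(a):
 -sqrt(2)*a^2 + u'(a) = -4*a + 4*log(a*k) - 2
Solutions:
 u(a) = C1 + sqrt(2)*a^3/3 - 2*a^2 + 4*a*log(a*k) - 6*a


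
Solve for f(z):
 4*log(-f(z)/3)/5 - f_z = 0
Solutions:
 -5*Integral(1/(log(-_y) - log(3)), (_y, f(z)))/4 = C1 - z


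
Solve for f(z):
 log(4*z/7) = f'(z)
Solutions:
 f(z) = C1 + z*log(z) - z + z*log(4/7)


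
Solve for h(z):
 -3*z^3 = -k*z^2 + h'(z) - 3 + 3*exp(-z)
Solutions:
 h(z) = C1 + k*z^3/3 - 3*z^4/4 + 3*z + 3*exp(-z)


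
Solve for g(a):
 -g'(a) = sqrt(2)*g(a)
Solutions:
 g(a) = C1*exp(-sqrt(2)*a)


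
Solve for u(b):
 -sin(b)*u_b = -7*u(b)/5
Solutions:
 u(b) = C1*(cos(b) - 1)^(7/10)/(cos(b) + 1)^(7/10)


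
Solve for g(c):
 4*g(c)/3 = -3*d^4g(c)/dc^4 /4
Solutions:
 g(c) = (C1*sin(sqrt(6)*c/3) + C2*cos(sqrt(6)*c/3))*exp(-sqrt(6)*c/3) + (C3*sin(sqrt(6)*c/3) + C4*cos(sqrt(6)*c/3))*exp(sqrt(6)*c/3)


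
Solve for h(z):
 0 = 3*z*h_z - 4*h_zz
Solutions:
 h(z) = C1 + C2*erfi(sqrt(6)*z/4)


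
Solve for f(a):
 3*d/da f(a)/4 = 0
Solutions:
 f(a) = C1


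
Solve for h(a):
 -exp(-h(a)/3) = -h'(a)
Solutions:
 h(a) = 3*log(C1 + a/3)


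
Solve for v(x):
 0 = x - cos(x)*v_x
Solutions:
 v(x) = C1 + Integral(x/cos(x), x)


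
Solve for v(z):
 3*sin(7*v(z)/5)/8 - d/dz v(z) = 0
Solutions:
 -3*z/8 + 5*log(cos(7*v(z)/5) - 1)/14 - 5*log(cos(7*v(z)/5) + 1)/14 = C1


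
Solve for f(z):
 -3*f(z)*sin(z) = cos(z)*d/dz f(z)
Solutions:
 f(z) = C1*cos(z)^3


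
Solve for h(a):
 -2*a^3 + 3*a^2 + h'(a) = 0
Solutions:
 h(a) = C1 + a^4/2 - a^3


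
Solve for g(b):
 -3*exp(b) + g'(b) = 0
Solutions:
 g(b) = C1 + 3*exp(b)


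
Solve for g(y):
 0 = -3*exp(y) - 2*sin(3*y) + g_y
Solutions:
 g(y) = C1 + 3*exp(y) - 2*cos(3*y)/3


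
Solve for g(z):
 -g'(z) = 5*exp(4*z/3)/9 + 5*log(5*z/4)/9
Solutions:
 g(z) = C1 - 5*z*log(z)/9 + 5*z*(-log(5) + 1 + 2*log(2))/9 - 5*exp(4*z/3)/12


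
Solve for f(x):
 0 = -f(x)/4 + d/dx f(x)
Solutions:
 f(x) = C1*exp(x/4)


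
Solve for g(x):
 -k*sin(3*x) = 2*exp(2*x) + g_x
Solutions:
 g(x) = C1 + k*cos(3*x)/3 - exp(2*x)


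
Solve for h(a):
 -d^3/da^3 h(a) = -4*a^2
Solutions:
 h(a) = C1 + C2*a + C3*a^2 + a^5/15


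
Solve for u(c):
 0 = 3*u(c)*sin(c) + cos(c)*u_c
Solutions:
 u(c) = C1*cos(c)^3


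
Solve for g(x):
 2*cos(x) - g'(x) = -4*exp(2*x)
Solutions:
 g(x) = C1 + 2*exp(2*x) + 2*sin(x)


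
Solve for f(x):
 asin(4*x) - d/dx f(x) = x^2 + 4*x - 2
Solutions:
 f(x) = C1 - x^3/3 - 2*x^2 + x*asin(4*x) + 2*x + sqrt(1 - 16*x^2)/4


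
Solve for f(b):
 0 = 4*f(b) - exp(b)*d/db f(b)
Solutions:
 f(b) = C1*exp(-4*exp(-b))


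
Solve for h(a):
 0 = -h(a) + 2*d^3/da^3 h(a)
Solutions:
 h(a) = C3*exp(2^(2/3)*a/2) + (C1*sin(2^(2/3)*sqrt(3)*a/4) + C2*cos(2^(2/3)*sqrt(3)*a/4))*exp(-2^(2/3)*a/4)


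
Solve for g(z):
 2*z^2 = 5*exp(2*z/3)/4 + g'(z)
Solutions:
 g(z) = C1 + 2*z^3/3 - 15*exp(2*z/3)/8


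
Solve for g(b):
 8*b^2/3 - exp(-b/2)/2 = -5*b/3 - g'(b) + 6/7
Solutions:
 g(b) = C1 - 8*b^3/9 - 5*b^2/6 + 6*b/7 - 1/sqrt(exp(b))


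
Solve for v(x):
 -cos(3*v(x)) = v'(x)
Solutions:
 v(x) = -asin((C1 + exp(6*x))/(C1 - exp(6*x)))/3 + pi/3
 v(x) = asin((C1 + exp(6*x))/(C1 - exp(6*x)))/3


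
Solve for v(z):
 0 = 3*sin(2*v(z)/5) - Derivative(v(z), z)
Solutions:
 -3*z + 5*log(cos(2*v(z)/5) - 1)/4 - 5*log(cos(2*v(z)/5) + 1)/4 = C1


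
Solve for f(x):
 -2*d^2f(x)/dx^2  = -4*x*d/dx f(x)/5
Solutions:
 f(x) = C1 + C2*erfi(sqrt(5)*x/5)


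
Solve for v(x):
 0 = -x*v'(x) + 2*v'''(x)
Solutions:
 v(x) = C1 + Integral(C2*airyai(2^(2/3)*x/2) + C3*airybi(2^(2/3)*x/2), x)


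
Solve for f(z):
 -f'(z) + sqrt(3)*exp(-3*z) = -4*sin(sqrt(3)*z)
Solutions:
 f(z) = C1 - 4*sqrt(3)*cos(sqrt(3)*z)/3 - sqrt(3)*exp(-3*z)/3


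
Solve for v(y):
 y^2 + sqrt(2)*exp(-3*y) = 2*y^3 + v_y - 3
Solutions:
 v(y) = C1 - y^4/2 + y^3/3 + 3*y - sqrt(2)*exp(-3*y)/3


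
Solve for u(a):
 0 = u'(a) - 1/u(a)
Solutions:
 u(a) = -sqrt(C1 + 2*a)
 u(a) = sqrt(C1 + 2*a)


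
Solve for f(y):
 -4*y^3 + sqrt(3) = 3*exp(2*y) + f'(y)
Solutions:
 f(y) = C1 - y^4 + sqrt(3)*y - 3*exp(2*y)/2


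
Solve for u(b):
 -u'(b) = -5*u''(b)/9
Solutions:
 u(b) = C1 + C2*exp(9*b/5)


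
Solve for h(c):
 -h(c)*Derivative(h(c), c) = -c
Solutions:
 h(c) = -sqrt(C1 + c^2)
 h(c) = sqrt(C1 + c^2)


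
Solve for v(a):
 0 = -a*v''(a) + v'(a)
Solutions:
 v(a) = C1 + C2*a^2


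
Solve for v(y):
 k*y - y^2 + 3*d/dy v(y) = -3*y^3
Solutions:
 v(y) = C1 - k*y^2/6 - y^4/4 + y^3/9


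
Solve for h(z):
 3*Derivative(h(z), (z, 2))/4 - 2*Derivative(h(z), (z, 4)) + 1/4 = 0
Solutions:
 h(z) = C1 + C2*z + C3*exp(-sqrt(6)*z/4) + C4*exp(sqrt(6)*z/4) - z^2/6


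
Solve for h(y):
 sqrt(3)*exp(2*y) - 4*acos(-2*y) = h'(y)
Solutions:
 h(y) = C1 - 4*y*acos(-2*y) - 2*sqrt(1 - 4*y^2) + sqrt(3)*exp(2*y)/2


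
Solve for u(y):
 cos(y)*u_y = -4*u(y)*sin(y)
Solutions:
 u(y) = C1*cos(y)^4


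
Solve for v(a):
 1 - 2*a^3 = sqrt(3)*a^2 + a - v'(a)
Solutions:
 v(a) = C1 + a^4/2 + sqrt(3)*a^3/3 + a^2/2 - a


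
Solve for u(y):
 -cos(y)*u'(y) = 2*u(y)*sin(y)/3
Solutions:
 u(y) = C1*cos(y)^(2/3)


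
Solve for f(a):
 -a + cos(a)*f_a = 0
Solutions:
 f(a) = C1 + Integral(a/cos(a), a)


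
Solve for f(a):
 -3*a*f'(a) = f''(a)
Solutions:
 f(a) = C1 + C2*erf(sqrt(6)*a/2)


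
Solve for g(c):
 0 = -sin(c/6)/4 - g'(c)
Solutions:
 g(c) = C1 + 3*cos(c/6)/2


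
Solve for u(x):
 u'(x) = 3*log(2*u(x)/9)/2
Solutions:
 -2*Integral(1/(log(_y) - 2*log(3) + log(2)), (_y, u(x)))/3 = C1 - x


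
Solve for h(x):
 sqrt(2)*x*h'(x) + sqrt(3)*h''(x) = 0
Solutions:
 h(x) = C1 + C2*erf(6^(3/4)*x/6)


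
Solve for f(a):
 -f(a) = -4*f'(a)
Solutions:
 f(a) = C1*exp(a/4)


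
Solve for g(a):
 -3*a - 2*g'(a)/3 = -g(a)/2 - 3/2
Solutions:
 g(a) = C1*exp(3*a/4) + 6*a + 5


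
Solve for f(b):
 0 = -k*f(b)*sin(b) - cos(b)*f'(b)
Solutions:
 f(b) = C1*exp(k*log(cos(b)))


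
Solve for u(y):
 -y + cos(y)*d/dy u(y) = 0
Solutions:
 u(y) = C1 + Integral(y/cos(y), y)


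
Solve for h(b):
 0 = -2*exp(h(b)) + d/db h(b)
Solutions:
 h(b) = log(-1/(C1 + 2*b))


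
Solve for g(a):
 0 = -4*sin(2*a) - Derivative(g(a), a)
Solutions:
 g(a) = C1 + 2*cos(2*a)


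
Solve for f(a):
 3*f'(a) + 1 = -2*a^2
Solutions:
 f(a) = C1 - 2*a^3/9 - a/3


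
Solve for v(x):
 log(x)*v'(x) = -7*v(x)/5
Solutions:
 v(x) = C1*exp(-7*li(x)/5)


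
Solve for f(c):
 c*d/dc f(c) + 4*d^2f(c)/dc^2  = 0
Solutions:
 f(c) = C1 + C2*erf(sqrt(2)*c/4)


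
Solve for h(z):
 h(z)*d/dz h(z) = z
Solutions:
 h(z) = -sqrt(C1 + z^2)
 h(z) = sqrt(C1 + z^2)


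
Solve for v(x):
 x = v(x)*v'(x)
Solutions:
 v(x) = -sqrt(C1 + x^2)
 v(x) = sqrt(C1 + x^2)


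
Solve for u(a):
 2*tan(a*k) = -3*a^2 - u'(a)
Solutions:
 u(a) = C1 - a^3 - 2*Piecewise((-log(cos(a*k))/k, Ne(k, 0)), (0, True))


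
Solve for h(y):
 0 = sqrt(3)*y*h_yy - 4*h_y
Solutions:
 h(y) = C1 + C2*y^(1 + 4*sqrt(3)/3)


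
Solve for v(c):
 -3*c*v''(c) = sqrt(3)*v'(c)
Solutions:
 v(c) = C1 + C2*c^(1 - sqrt(3)/3)


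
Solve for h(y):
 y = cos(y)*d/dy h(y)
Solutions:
 h(y) = C1 + Integral(y/cos(y), y)


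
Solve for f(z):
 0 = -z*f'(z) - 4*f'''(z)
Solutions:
 f(z) = C1 + Integral(C2*airyai(-2^(1/3)*z/2) + C3*airybi(-2^(1/3)*z/2), z)


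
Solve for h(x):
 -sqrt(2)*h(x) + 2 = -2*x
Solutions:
 h(x) = sqrt(2)*(x + 1)


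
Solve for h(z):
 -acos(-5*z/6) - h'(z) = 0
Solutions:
 h(z) = C1 - z*acos(-5*z/6) - sqrt(36 - 25*z^2)/5


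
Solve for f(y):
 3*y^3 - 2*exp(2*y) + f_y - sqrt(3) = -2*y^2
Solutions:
 f(y) = C1 - 3*y^4/4 - 2*y^3/3 + sqrt(3)*y + exp(2*y)


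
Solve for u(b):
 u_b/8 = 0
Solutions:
 u(b) = C1


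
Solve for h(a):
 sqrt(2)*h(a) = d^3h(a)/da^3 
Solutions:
 h(a) = C3*exp(2^(1/6)*a) + (C1*sin(2^(1/6)*sqrt(3)*a/2) + C2*cos(2^(1/6)*sqrt(3)*a/2))*exp(-2^(1/6)*a/2)


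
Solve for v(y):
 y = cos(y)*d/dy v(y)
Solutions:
 v(y) = C1 + Integral(y/cos(y), y)


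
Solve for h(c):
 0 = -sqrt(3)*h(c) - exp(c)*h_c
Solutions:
 h(c) = C1*exp(sqrt(3)*exp(-c))


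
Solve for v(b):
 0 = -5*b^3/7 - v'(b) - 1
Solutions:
 v(b) = C1 - 5*b^4/28 - b


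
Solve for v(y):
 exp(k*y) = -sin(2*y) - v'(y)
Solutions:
 v(y) = C1 + cos(2*y)/2 - exp(k*y)/k


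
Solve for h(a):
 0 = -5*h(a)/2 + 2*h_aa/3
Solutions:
 h(a) = C1*exp(-sqrt(15)*a/2) + C2*exp(sqrt(15)*a/2)


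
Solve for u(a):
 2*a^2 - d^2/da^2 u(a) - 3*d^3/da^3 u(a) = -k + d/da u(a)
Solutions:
 u(a) = C1 + 2*a^3/3 - 2*a^2 + a*k - 8*a + (C2*sin(sqrt(11)*a/6) + C3*cos(sqrt(11)*a/6))*exp(-a/6)


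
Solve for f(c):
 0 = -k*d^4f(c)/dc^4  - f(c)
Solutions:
 f(c) = C1*exp(-c*(-1/k)^(1/4)) + C2*exp(c*(-1/k)^(1/4)) + C3*exp(-I*c*(-1/k)^(1/4)) + C4*exp(I*c*(-1/k)^(1/4))


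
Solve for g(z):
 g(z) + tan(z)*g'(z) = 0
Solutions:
 g(z) = C1/sin(z)


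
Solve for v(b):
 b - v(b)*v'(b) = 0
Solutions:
 v(b) = -sqrt(C1 + b^2)
 v(b) = sqrt(C1 + b^2)


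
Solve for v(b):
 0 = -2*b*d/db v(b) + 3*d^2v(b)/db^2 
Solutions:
 v(b) = C1 + C2*erfi(sqrt(3)*b/3)


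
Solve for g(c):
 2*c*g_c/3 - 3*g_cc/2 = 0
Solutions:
 g(c) = C1 + C2*erfi(sqrt(2)*c/3)


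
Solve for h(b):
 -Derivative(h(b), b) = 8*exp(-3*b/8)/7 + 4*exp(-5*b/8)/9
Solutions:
 h(b) = C1 + 64*exp(-3*b/8)/21 + 32*exp(-5*b/8)/45


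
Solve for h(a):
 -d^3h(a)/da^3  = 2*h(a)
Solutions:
 h(a) = C3*exp(-2^(1/3)*a) + (C1*sin(2^(1/3)*sqrt(3)*a/2) + C2*cos(2^(1/3)*sqrt(3)*a/2))*exp(2^(1/3)*a/2)


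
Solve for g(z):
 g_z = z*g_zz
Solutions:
 g(z) = C1 + C2*z^2


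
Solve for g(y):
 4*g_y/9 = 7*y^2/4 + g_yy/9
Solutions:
 g(y) = C1 + C2*exp(4*y) + 21*y^3/16 + 63*y^2/64 + 63*y/128
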